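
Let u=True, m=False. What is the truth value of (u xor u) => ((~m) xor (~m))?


Substitute u=True, m=False:
u xor u = True xor True = False
~m = True
~m = True
(~m) xor (~m) = True xor True = False
(u xor u) => ((~m) xor (~m)) = False => False = True

True


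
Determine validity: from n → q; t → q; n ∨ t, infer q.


This matches the form of proof by cases: the conclusion follows in every model of the premises.

Valid.


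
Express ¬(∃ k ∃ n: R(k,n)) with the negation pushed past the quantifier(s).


Negation flips each quantifier (∀↔∃) and negates the inner predicate.
¬(∃ k ∃ n: φ) = ∀ k ∀ n: ¬φ.

∀ k ∀ n: ¬(R(k,n))


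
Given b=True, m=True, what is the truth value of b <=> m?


Biconditional is true when both operands have the same truth value.
Substitute: b=True, m=True.
True <=> True evaluates to True.

True


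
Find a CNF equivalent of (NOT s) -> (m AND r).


Step 1: Rewrite (¬s) → (m ∧ r) as ¬(¬s) ∨ (m ∧ r).
Step 2: Distribute ∨ over ∧.
Step 3: Eliminate any double negations (¬¬X = X).

(s OR m) AND (s OR r)


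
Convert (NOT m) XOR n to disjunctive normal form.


Step 1: (¬m) ⊕ n is true exactly when they disagree: ((¬m) ∧ ¬n) ∨ (¬(¬m) ∧ n).
Step 2: Eliminate any double negations (¬¬X = X).

((NOT m) AND (NOT n)) OR (m AND n)


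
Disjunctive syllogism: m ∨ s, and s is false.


Disjunctive syllogism: from (P ∨ Q) and ¬P, infer Q.
One disjunct, 's', is ruled out; the other must hold.

m


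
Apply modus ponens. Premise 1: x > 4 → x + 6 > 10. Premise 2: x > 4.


Modus ponens: from (P → Q) and P, infer Q.
P = 'x > 4' is asserted, and P → Q holds, so Q follows.

x + 6 > 10.


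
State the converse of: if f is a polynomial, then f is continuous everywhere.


The converse of (P → Q) is (Q → P). It is not in general equivalent to the original.
Here P = 'f is a polynomial' and Q = 'f is continuous everywhere'.

If f is continuous everywhere, then f is a polynomial.


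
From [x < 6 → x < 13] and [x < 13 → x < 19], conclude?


Hypothetical syllogism: from (P → Q) and (Q → R), infer (P → R).
Chain the two implications through the shared middle term 'x < 13'.

x < 6 → x < 19


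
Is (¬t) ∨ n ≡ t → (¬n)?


Compare truth tables:
n | t | φ | ψ
-------------
F | F | T | T
T | F | T | T
F | T | F | T
T | T | T | F
They differ at row 3 (n=F, t=T): φ=F but ψ=T.

No, they are not logically equivalent.


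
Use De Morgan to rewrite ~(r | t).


De Morgan: the negation of a disjunction is the conjunction of the negations.
Distribute ~ across |, flipping it to &, and negate each literal.

(~r) & (~t)


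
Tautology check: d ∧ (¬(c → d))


Build the truth table over {c, d}:
c | d | φ
---------
F | F | F
T | F | F
F | T | F
T | T | F
Counterexample at row 1: with c=F, d=F, the formula is F.

No, it is not a tautology.


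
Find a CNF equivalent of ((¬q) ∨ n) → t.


Step 1: Rewrite as ¬((¬q) ∨ n) ∨ t = (¬(¬q) ∧ ¬n) ∨ t.
Step 2: Distribute ∨ over ∧.
Step 3: Eliminate any double negations (¬¬X = X).

(q ∨ t) ∧ ((¬n) ∨ t)


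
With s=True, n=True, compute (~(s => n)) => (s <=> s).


Substitute s=True, n=True:
s => n = True => True = True
~(s => n) = False
s <=> s = True <=> True = True
(~(s => n)) => (s <=> s) = False => True = True

True


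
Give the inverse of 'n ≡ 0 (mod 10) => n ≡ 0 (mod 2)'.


The inverse of (P → Q) is (¬P → ¬Q). It is equivalent to the converse, not to the original.
Here P = 'n ≡ 0 (mod 10)' and Q = 'n ≡ 0 (mod 2)'.

If not (n ≡ 0 (mod 10)), then not (n ≡ 0 (mod 2)).


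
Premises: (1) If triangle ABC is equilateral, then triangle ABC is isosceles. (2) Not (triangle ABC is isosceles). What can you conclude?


Modus tollens: from (P → Q) and ¬Q, infer ¬P.
Q = 'triangle ABC is isosceles' is denied; since P → Q, P must also fail.

Not (triangle ABC is equilateral).


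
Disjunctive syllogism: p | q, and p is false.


Disjunctive syllogism: from (P ∨ Q) and ¬P, infer Q.
One disjunct, 'p', is ruled out; the other must hold.

q


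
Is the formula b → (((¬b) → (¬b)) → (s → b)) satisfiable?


Search for a satisfying assignment over {b, s}.
Try b=F, s=F: the formula evaluates to T.
A satisfying assignment exists.

Satisfiable.


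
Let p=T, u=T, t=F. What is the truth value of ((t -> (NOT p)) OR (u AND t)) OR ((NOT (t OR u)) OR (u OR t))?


Substitute p=T, u=T, t=F:
NOT p = F
t -> (NOT p) = F -> F = T
u AND t = T AND F = F
(t -> (NOT p)) OR (u AND t) = T OR F = T
t OR u = F OR T = T
NOT (t OR u) = F
u OR t = T OR F = T
(NOT (t OR u)) OR (u OR t) = F OR T = T
((t -> (NOT p)) OR (u AND t)) OR ((NOT (t OR u)) OR (u OR t)) = T OR T = T

T


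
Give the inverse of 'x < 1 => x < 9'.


The inverse of (P → Q) is (¬P → ¬Q). It is equivalent to the converse, not to the original.
Here P = 'x < 1' and Q = 'x < 9'.

If not (x < 1), then not (x < 9).


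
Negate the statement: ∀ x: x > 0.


¬(∀ x: φ) = ∃ x: ¬φ, and ¬(∃ x: φ) = ∀ x: ¬φ.
Apply to the universal statement.

∃ x: ¬(x > 0)


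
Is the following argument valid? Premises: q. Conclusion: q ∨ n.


This matches the form of disjunction introduction: the conclusion follows in every model of the premises.

Valid.


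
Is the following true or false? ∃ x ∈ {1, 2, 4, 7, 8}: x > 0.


Evaluate the predicate on each element: 1:T, 2:T, 4:T, 7:T, 8:T.
Witness x = 1 satisfies the predicate.

T


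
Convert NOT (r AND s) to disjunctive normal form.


Step 1: Apply De Morgan: ¬(r ∧ s) = ¬r ∨ ¬s.

(NOT r) OR (NOT s)


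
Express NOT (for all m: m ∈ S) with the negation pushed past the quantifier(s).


¬(for all x: φ) = there exists x: ¬φ, and ¬(there exists x: φ) = for all x: ¬φ.
Apply to the universal statement.

there exists m: NOT(m ∈ S)


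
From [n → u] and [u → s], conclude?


Hypothetical syllogism: from (P → Q) and (Q → R), infer (P → R).
Chain the two implications through the shared middle term 'u'.

n → s


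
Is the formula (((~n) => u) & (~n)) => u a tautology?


Build the truth table over {n, u}:
n | u | φ
---------
False | False | True
True | False | True
False | True | True
True | True | True
Every row evaluates to true.

Yes, it is a tautology.


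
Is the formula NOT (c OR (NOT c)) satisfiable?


Check all 2 assignments over {c}:
c | φ
-----
F | F
T | F
No assignment makes the formula true.

Unsatisfiable.


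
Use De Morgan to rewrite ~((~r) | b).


De Morgan: the negation of a disjunction is the conjunction of the negations.
Distribute ~ across |, flipping it to &, and negate each literal.

r & (~b)


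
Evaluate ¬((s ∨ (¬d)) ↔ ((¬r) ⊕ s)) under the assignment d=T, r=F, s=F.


Substitute d=T, r=F, s=F:
¬d = F
s ∨ (¬d) = F ∨ F = F
¬r = T
(¬r) ⊕ s = T ⊕ F = T
(s ∨ (¬d)) ↔ ((¬r) ⊕ s) = F ↔ T = F
¬((s ∨ (¬d)) ↔ ((¬r) ⊕ s)) = T

T


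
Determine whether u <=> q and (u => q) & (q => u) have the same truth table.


Compare truth tables:
q | u | φ | ψ
-------------
False | False | True | True
True | False | False | False
False | True | False | False
True | True | True | True
The columns φ and ψ agree on every row.

Yes, they are logically equivalent.


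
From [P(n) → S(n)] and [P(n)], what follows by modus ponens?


Modus ponens: from (P → Q) and P, infer Q.
P = 'P(n)' is asserted, and P → Q holds, so Q follows.

S(n).


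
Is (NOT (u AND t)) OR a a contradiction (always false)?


Truth table over {a, t, u}:
a | t | u | φ
-------------
F | F | F | T
T | F | F | T
F | T | F | T
T | T | F | T
F | F | T | T
T | F | T | T
F | T | T | F
T | T | T | T
Satisfying assignment at row 1: a=F, t=F, u=F gives T.

No, it is not a contradiction.


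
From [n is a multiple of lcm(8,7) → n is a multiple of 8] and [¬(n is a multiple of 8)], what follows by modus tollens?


Modus tollens: from (P → Q) and ¬Q, infer ¬P.
Q = 'n is a multiple of 8' is denied; since P → Q, P must also fail.

Not (n is a multiple of lcm(8,7)).


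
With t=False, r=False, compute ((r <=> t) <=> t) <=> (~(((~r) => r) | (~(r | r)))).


Substitute t=False, r=False:
r <=> t = False <=> False = True
(r <=> t) <=> t = True <=> False = False
~r = True
(~r) => r = True => False = False
r | r = False | False = False
~(r | r) = True
((~r) => r) | (~(r | r)) = False | True = True
~(((~r) => r) | (~(r | r))) = False
((r <=> t) <=> t) <=> (~(((~r) => r) | (~(r | r)))) = False <=> False = True

True


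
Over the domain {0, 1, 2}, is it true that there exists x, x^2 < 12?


Evaluate the predicate on each element: 0:T, 1:T, 2:T.
Witness x = 0 satisfies the predicate.

T


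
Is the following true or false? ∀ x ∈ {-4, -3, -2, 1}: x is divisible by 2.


Evaluate the predicate on each element: -4:T, -3:F, -2:T, 1:F.
Counterexample x = -3 fails the predicate.

F


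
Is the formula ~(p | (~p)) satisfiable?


Check all 2 assignments over {p}:
p | φ
-----
False | False
True | False
No assignment makes the formula true.

Unsatisfiable.


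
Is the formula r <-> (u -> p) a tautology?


Build the truth table over {p, r, u}:
p | r | u | φ
-------------
F | F | F | F
T | F | F | F
F | T | F | T
T | T | F | T
F | F | T | T
T | F | T | F
F | T | T | F
T | T | T | T
Counterexample at row 1: with p=F, r=F, u=F, the formula is F.

No, it is not a tautology.


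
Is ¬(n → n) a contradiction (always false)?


Truth table over {n}:
n | φ
-----
F | F
T | F
Every row is false.

Yes, it is a contradiction.


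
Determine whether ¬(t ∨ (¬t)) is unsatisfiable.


Truth table over {t}:
t | φ
-----
F | F
T | F
Every row is false.

Yes, it is a contradiction.


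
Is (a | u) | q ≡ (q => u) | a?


Compare truth tables:
a | q | u | φ | ψ
-----------------
False | False | False | False | True
True | False | False | True | True
False | True | False | True | False
True | True | False | True | True
False | False | True | True | True
True | False | True | True | True
False | True | True | True | True
True | True | True | True | True
They differ at row 1 (a=False, q=False, u=False): φ=False but ψ=True.

No, they are not logically equivalent.


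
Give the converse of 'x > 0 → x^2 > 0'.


The converse of (P → Q) is (Q → P). It is not in general equivalent to the original.
Here P = 'x > 0' and Q = 'x^2 > 0'.

If x^2 > 0, then x > 0.


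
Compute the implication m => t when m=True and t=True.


Implication is false only when antecedent is true and consequent is false.
Substitute: m=True, t=True.
True => True evaluates to True.

True


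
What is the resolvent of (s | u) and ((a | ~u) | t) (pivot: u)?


The clauses contain complementary literals u and ~u.
Resolution eliminates this pair and disjoins the remaining literals (merging duplicates).

((s | a) | t)


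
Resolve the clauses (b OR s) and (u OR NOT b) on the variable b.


The clauses contain complementary literals b and NOTb.
Resolution eliminates this pair and disjoins the remaining literals (merging duplicates).

(s OR u)


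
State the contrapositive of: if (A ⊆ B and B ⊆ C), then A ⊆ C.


The contrapositive of (P → Q) is (¬Q → ¬P); it is logically equivalent to the original.
Here P = '(A ⊆ B and B ⊆ C)' and Q = 'A ⊆ C'.

If not (A ⊆ C), then not ((A ⊆ B and B ⊆ C)).


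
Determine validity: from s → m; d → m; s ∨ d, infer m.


This matches the form of proof by cases: the conclusion follows in every model of the premises.

Valid.


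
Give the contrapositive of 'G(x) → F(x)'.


The contrapositive of (P → Q) is (¬Q → ¬P); it is logically equivalent to the original.
Here P = 'G(x)' and Q = 'F(x)'.

If not (F(x)), then not (G(x)).


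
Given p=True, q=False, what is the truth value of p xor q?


Exclusive or is true when exactly one operand is true.
Substitute: p=True, q=False.
True xor False evaluates to True.

True


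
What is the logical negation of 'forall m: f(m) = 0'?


¬(forall x: φ) = exists x: ¬φ, and ¬(exists x: φ) = forall x: ¬φ.
Apply to the universal statement.

exists m: ~(f(m) = 0)


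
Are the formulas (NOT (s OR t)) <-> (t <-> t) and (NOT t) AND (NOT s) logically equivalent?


Compare truth tables:
s | t | φ | ψ
-------------
F | F | T | T
T | F | F | F
F | T | F | F
T | T | F | F
The columns φ and ψ agree on every row.

Yes, they are logically equivalent.


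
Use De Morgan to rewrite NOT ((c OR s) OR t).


De Morgan: the negation of a disjunction is the conjunction of the negations.
Distribute NOT across OR, flipping it to AND, and negate each literal.

((NOT c) AND (NOT s)) AND (NOT t)


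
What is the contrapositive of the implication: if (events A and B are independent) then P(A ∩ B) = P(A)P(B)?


The contrapositive of (P → Q) is (¬Q → ¬P); it is logically equivalent to the original.
Here P = '(events A and B are independent)' and Q = 'P(A ∩ B) = P(A)P(B)'.

If not (P(A ∩ B) = P(A)P(B)), then not ((events A and B are independent)).


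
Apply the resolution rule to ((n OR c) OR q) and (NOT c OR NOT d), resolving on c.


The clauses contain complementary literals c and NOTc.
Resolution eliminates this pair and disjoins the remaining literals (merging duplicates).

((n OR q) OR NOT d)


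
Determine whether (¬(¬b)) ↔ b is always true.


Build the truth table over {b}:
b | φ
-----
F | T
T | T
Every row evaluates to true.

Yes, it is a tautology.


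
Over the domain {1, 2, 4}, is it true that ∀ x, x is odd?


Evaluate the predicate on each element: 1:T, 2:F, 4:F.
Counterexample x = 2 fails the predicate.

F


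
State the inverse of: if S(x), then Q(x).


The inverse of (P → Q) is (¬P → ¬Q). It is equivalent to the converse, not to the original.
Here P = 'S(x)' and Q = 'Q(x)'.

If not (S(x)), then not (Q(x)).


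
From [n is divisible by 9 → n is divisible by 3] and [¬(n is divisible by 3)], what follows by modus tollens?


Modus tollens: from (P → Q) and ¬Q, infer ¬P.
Q = 'n is divisible by 3' is denied; since P → Q, P must also fail.

Not (n is divisible by 9).


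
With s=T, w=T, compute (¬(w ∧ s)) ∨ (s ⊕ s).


Substitute s=T, w=T:
w ∧ s = T ∧ T = T
¬(w ∧ s) = F
s ⊕ s = T ⊕ T = F
(¬(w ∧ s)) ∨ (s ⊕ s) = F ∨ F = F

F


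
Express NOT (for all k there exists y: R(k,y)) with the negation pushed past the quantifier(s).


Negation flips each quantifier (∀↔∃) and negates the inner predicate.
¬(for all k there exists y: φ) = there exists k for all y: ¬φ.

there exists k for all y: NOT(R(k,y))


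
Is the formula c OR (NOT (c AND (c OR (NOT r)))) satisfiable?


Search for a satisfying assignment over {c, r}.
Try c=F, r=F: the formula evaluates to T.
A satisfying assignment exists.

Satisfiable.


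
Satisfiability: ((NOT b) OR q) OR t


Search for a satisfying assignment over {b, q, t}.
Try b=F, q=F, t=F: the formula evaluates to T.
A satisfying assignment exists.

Satisfiable.


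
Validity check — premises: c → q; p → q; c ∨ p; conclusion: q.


This matches the form of proof by cases: the conclusion follows in every model of the premises.

Valid.


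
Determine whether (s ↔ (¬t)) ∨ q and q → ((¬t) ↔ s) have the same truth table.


Compare truth tables:
q | s | t | φ | ψ
-----------------
F | F | F | F | T
T | F | F | T | F
F | T | F | T | T
T | T | F | T | T
F | F | T | T | T
T | F | T | T | T
F | T | T | F | T
T | T | T | T | F
They differ at row 1 (q=F, s=F, t=F): φ=F but ψ=T.

No, they are not logically equivalent.


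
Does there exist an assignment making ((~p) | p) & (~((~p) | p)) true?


Check all 2 assignments over {p}:
p | φ
-----
False | False
True | False
No assignment makes the formula true.

Unsatisfiable.


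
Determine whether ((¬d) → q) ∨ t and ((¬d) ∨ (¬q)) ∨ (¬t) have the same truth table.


Compare truth tables:
d | q | t | φ | ψ
-----------------
F | F | F | F | T
T | F | F | T | T
F | T | F | T | T
T | T | F | T | T
F | F | T | T | T
T | F | T | T | T
F | T | T | T | T
T | T | T | T | F
They differ at row 1 (d=F, q=F, t=F): φ=F but ψ=T.

No, they are not logically equivalent.


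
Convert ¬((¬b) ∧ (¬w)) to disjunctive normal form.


Step 1: Apply De Morgan: ¬((¬b) ∧ (¬w)) = ¬(¬b) ∨ ¬(¬w).
Step 2: Eliminate any double negations (¬¬X = X).

b ∨ w


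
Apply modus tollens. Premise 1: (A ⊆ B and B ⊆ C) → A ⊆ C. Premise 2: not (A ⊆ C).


Modus tollens: from (P → Q) and ¬Q, infer ¬P.
Q = 'A ⊆ C' is denied; since P → Q, P must also fail.

Not ((A ⊆ B and B ⊆ C)).


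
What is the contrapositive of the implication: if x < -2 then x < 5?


The contrapositive of (P → Q) is (¬Q → ¬P); it is logically equivalent to the original.
Here P = 'x < -2' and Q = 'x < 5'.

If not (x < 5), then not (x < -2).


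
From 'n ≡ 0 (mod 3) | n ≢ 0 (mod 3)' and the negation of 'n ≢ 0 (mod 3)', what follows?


Disjunctive syllogism: from (P ∨ Q) and ¬P, infer Q.
One disjunct, 'n ≢ 0 (mod 3)', is ruled out; the other must hold.

n ≡ 0 (mod 3)


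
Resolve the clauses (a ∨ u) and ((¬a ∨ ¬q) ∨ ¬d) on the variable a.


The clauses contain complementary literals a and ¬a.
Resolution eliminates this pair and disjoins the remaining literals (merging duplicates).

((u ∨ ¬q) ∨ ¬d)


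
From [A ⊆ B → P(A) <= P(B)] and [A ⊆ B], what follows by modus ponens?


Modus ponens: from (P → Q) and P, infer Q.
P = 'A ⊆ B' is asserted, and P → Q holds, so Q follows.

P(A) <= P(B).


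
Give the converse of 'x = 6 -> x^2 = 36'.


The converse of (P → Q) is (Q → P). It is not in general equivalent to the original.
Here P = 'x = 6' and Q = 'x^2 = 36'.

If x^2 = 36, then x = 6.


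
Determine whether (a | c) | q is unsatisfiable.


Truth table over {a, c, q}:
a | c | q | φ
-------------
False | False | False | False
True | False | False | True
False | True | False | True
True | True | False | True
False | False | True | True
True | False | True | True
False | True | True | True
True | True | True | True
Satisfying assignment at row 2: a=True, c=False, q=False gives True.

No, it is not a contradiction.


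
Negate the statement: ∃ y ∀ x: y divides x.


Negation flips each quantifier (∀↔∃) and negates the inner predicate.
¬(∃ y ∀ x: φ) = ∀ y ∃ x: ¬φ.

∀ y ∃ x: ¬(y divides x)


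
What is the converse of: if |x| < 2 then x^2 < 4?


The converse of (P → Q) is (Q → P). It is not in general equivalent to the original.
Here P = '|x| < 2' and Q = 'x^2 < 4'.

If x^2 < 4, then |x| < 2.


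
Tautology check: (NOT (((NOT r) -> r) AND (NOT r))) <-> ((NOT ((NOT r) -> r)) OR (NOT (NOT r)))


Build the truth table over {r}:
r | φ
-----
F | T
T | T
Every row evaluates to true.

Yes, it is a tautology.


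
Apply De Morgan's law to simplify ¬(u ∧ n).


De Morgan: the negation of a conjunction is the disjunction of the negations.
Distribute ¬ across ∧, flipping it to ∨, and negate each literal.

(¬u) ∨ (¬n)


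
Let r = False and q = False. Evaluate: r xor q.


Exclusive or is true when exactly one operand is true.
Substitute: r=False, q=False.
False xor False evaluates to False.

False


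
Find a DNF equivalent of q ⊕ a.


Step 1: q ⊕ a is true exactly when they disagree: (q ∧ ¬a) ∨ (¬q ∧ a).

(q ∧ (¬a)) ∨ ((¬q) ∧ a)


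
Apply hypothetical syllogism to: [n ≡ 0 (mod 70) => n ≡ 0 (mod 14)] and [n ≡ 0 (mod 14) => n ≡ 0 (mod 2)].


Hypothetical syllogism: from (P → Q) and (Q → R), infer (P → R).
Chain the two implications through the shared middle term 'n ≡ 0 (mod 14)'.

n ≡ 0 (mod 70) => n ≡ 0 (mod 2)


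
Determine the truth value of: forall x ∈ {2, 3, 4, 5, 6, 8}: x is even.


Evaluate the predicate on each element: 2:True, 3:False, 4:True, 5:False, 6:True, 8:True.
Counterexample x = 3 fails the predicate.

False


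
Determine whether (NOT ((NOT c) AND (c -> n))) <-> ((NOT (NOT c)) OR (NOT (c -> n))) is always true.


Build the truth table over {c, n}:
c | n | φ
---------
F | F | T
T | F | T
F | T | T
T | T | T
Every row evaluates to true.

Yes, it is a tautology.


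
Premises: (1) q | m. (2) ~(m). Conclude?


Disjunctive syllogism: from (P ∨ Q) and ¬P, infer Q.
One disjunct, 'm', is ruled out; the other must hold.

q


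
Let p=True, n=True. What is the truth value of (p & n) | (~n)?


Substitute p=True, n=True:
p & n = True & True = True
~n = False
(p & n) | (~n) = True | False = True

True


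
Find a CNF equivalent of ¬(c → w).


Step 1: Rewrite c → w as ¬c ∨ w.
Step 2: Negate: ¬(¬c ∨ w) = c ∧ ¬w (De Morgan + double negation).

c ∧ (¬w)


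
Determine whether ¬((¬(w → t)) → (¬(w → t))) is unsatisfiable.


Truth table over {t, w}:
t | w | φ
---------
F | F | F
T | F | F
F | T | F
T | T | F
Every row is false.

Yes, it is a contradiction.


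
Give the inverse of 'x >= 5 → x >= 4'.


The inverse of (P → Q) is (¬P → ¬Q). It is equivalent to the converse, not to the original.
Here P = 'x >= 5' and Q = 'x >= 4'.

If not (x >= 5), then not (x >= 4).


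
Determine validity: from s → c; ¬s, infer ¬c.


This is denying the antecedent (fallacy). There exist truth assignments where the premises are all true but the conclusion is false.

Invalid.


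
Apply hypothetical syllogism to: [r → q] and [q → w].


Hypothetical syllogism: from (P → Q) and (Q → R), infer (P → R).
Chain the two implications through the shared middle term 'q'.

r → w


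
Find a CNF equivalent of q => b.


Step 1: Rewrite q → b as ¬q ∨ b.

(~q) | b


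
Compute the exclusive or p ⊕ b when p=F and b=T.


Exclusive or is true when exactly one operand is true.
Substitute: p=F, b=T.
F ⊕ T evaluates to T.

T


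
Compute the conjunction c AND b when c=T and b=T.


Conjunction is true only when both operands are true.
Substitute: c=T, b=T.
T AND T evaluates to T.

T


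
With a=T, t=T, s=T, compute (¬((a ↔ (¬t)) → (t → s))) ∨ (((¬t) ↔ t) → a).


Substitute a=T, t=T, s=T:
¬t = F
a ↔ (¬t) = T ↔ F = F
t → s = T → T = T
(a ↔ (¬t)) → (t → s) = F → T = T
¬((a ↔ (¬t)) → (t → s)) = F
¬t = F
(¬t) ↔ t = F ↔ T = F
((¬t) ↔ t) → a = F → T = T
(¬((a ↔ (¬t)) → (t → s))) ∨ (((¬t) ↔ t) → a) = F ∨ T = T

T


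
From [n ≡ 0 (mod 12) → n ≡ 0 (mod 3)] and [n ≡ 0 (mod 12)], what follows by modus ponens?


Modus ponens: from (P → Q) and P, infer Q.
P = 'n ≡ 0 (mod 12)' is asserted, and P → Q holds, so Q follows.

n ≡ 0 (mod 3).


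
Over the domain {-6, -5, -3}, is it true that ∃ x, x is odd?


Evaluate the predicate on each element: -6:F, -5:T, -3:T.
Witness x = -5 satisfies the predicate.

T


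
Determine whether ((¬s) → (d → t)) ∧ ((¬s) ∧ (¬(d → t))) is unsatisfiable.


Truth table over {d, s, t}:
d | s | t | φ
-------------
F | F | F | F
T | F | F | F
F | T | F | F
T | T | F | F
F | F | T | F
T | F | T | F
F | T | T | F
T | T | T | F
Every row is false.

Yes, it is a contradiction.


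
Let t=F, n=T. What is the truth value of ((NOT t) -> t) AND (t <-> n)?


Substitute t=F, n=T:
NOT t = T
(NOT t) -> t = T -> F = F
t <-> n = F <-> T = F
((NOT t) -> t) AND (t <-> n) = F AND F = F

F


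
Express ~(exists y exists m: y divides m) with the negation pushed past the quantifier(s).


Negation flips each quantifier (∀↔∃) and negates the inner predicate.
¬(exists y exists m: φ) = forall y forall m: ¬φ.

forall y forall m: ~(y divides m)


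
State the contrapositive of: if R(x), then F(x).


The contrapositive of (P → Q) is (¬Q → ¬P); it is logically equivalent to the original.
Here P = 'R(x)' and Q = 'F(x)'.

If not (F(x)), then not (R(x)).


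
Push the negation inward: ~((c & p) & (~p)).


De Morgan: the negation of a conjunction is the disjunction of the negations.
Distribute ~ across &, flipping it to |, and negate each literal.

((~c) | (~p)) | p


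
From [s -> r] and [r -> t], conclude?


Hypothetical syllogism: from (P → Q) and (Q → R), infer (P → R).
Chain the two implications through the shared middle term 'r'.

s -> t


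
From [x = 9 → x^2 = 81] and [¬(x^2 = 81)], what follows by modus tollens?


Modus tollens: from (P → Q) and ¬Q, infer ¬P.
Q = 'x^2 = 81' is denied; since P → Q, P must also fail.

Not (x = 9).


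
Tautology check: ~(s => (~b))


Build the truth table over {b, s}:
b | s | φ
---------
False | False | False
True | False | False
False | True | False
True | True | True
Counterexample at row 1: with b=False, s=False, the formula is False.

No, it is not a tautology.


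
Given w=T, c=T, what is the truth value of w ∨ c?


Disjunction is false only when both operands are false.
Substitute: w=T, c=T.
T ∨ T evaluates to T.

T


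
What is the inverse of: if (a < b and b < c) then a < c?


The inverse of (P → Q) is (¬P → ¬Q). It is equivalent to the converse, not to the original.
Here P = '(a < b and b < c)' and Q = 'a < c'.

If not ((a < b and b < c)), then not (a < c).


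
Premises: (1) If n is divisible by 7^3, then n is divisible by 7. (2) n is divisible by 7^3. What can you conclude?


Modus ponens: from (P → Q) and P, infer Q.
P = 'n is divisible by 7^3' is asserted, and P → Q holds, so Q follows.

n is divisible by 7.


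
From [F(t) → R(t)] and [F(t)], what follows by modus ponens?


Modus ponens: from (P → Q) and P, infer Q.
P = 'F(t)' is asserted, and P → Q holds, so Q follows.

R(t).


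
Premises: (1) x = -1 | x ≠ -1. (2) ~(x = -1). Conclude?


Disjunctive syllogism: from (P ∨ Q) and ¬P, infer Q.
One disjunct, 'x = -1', is ruled out; the other must hold.

x ≠ -1


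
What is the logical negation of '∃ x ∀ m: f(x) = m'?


Negation flips each quantifier (∀↔∃) and negates the inner predicate.
¬(∃ x ∀ m: φ) = ∀ x ∃ m: ¬φ.

∀ x ∃ m: ¬(f(x) = m)


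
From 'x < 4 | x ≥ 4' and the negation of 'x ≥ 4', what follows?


Disjunctive syllogism: from (P ∨ Q) and ¬P, infer Q.
One disjunct, 'x ≥ 4', is ruled out; the other must hold.

x < 4


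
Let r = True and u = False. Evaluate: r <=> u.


Biconditional is true when both operands have the same truth value.
Substitute: r=True, u=False.
True <=> False evaluates to False.

False


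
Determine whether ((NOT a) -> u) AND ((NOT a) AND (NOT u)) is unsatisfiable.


Truth table over {a, u}:
a | u | φ
---------
F | F | F
T | F | F
F | T | F
T | T | F
Every row is false.

Yes, it is a contradiction.


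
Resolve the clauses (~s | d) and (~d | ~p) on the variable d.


The clauses contain complementary literals d and ~d.
Resolution eliminates this pair and disjoins the remaining literals (merging duplicates).

(~s | ~p)


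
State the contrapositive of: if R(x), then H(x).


The contrapositive of (P → Q) is (¬Q → ¬P); it is logically equivalent to the original.
Here P = 'R(x)' and Q = 'H(x)'.

If not (H(x)), then not (R(x)).


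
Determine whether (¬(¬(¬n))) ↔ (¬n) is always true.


Build the truth table over {n}:
n | φ
-----
F | T
T | T
Every row evaluates to true.

Yes, it is a tautology.


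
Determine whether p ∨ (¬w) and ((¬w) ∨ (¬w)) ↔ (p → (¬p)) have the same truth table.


Compare truth tables:
p | w | φ | ψ
-------------
F | F | T | T
T | F | T | F
F | T | F | F
T | T | T | T
They differ at row 2 (p=T, w=F): φ=T but ψ=F.

No, they are not logically equivalent.


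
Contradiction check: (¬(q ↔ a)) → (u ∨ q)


Truth table over {a, q, u}:
a | q | u | φ
-------------
F | F | F | T
T | F | F | F
F | T | F | T
T | T | F | T
F | F | T | T
T | F | T | T
F | T | T | T
T | T | T | T
Satisfying assignment at row 1: a=F, q=F, u=F gives T.

No, it is not a contradiction.


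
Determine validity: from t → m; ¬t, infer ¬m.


This is denying the antecedent (fallacy). There exist truth assignments where the premises are all true but the conclusion is false.

Invalid.


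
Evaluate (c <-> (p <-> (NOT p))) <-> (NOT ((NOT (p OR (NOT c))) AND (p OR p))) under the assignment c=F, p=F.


Substitute c=F, p=F:
NOT p = T
p <-> (NOT p) = F <-> T = F
c <-> (p <-> (NOT p)) = F <-> F = T
NOT c = T
p OR (NOT c) = F OR T = T
NOT (p OR (NOT c)) = F
p OR p = F OR F = F
(NOT (p OR (NOT c))) AND (p OR p) = F AND F = F
NOT ((NOT (p OR (NOT c))) AND (p OR p)) = T
(c <-> (p <-> (NOT p))) <-> (NOT ((NOT (p OR (NOT c))) AND (p OR p))) = T <-> T = T

T


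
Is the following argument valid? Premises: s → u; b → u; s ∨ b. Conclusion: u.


This matches the form of proof by cases: the conclusion follows in every model of the premises.

Valid.


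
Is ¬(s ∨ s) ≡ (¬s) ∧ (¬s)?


Compare truth tables:
s | φ | ψ
---------
F | T | T
T | F | F
The columns φ and ψ agree on every row.

Yes, they are logically equivalent.


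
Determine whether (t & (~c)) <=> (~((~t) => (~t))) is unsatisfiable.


Truth table over {c, t}:
c | t | φ
---------
False | False | True
True | False | True
False | True | False
True | True | True
Satisfying assignment at row 1: c=False, t=False gives True.

No, it is not a contradiction.


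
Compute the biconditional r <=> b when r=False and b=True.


Biconditional is true when both operands have the same truth value.
Substitute: r=False, b=True.
False <=> True evaluates to False.

False


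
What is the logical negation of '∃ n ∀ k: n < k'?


Negation flips each quantifier (∀↔∃) and negates the inner predicate.
¬(∃ n ∀ k: φ) = ∀ n ∃ k: ¬φ.

∀ n ∃ k: ¬(n < k)


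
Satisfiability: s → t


Search for a satisfying assignment over {s, t}.
Try s=F, t=F: the formula evaluates to T.
A satisfying assignment exists.

Satisfiable.


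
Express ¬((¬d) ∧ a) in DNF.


Step 1: Apply De Morgan: ¬((¬d) ∧ a) = ¬(¬d) ∨ ¬a.
Step 2: Eliminate any double negations (¬¬X = X).

d ∨ (¬a)


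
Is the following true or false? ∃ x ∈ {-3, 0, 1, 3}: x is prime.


Evaluate the predicate on each element: -3:F, 0:F, 1:F, 3:T.
Witness x = 3 satisfies the predicate.

T


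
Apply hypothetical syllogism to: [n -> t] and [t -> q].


Hypothetical syllogism: from (P → Q) and (Q → R), infer (P → R).
Chain the two implications through the shared middle term 't'.

n -> q


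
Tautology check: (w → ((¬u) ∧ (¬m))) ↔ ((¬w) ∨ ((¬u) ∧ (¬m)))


Build the truth table over {m, u, w}:
m | u | w | φ
-------------
F | F | F | T
T | F | F | T
F | T | F | T
T | T | F | T
F | F | T | T
T | F | T | T
F | T | T | T
T | T | T | T
Every row evaluates to true.

Yes, it is a tautology.


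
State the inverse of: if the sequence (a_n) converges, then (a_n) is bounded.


The inverse of (P → Q) is (¬P → ¬Q). It is equivalent to the converse, not to the original.
Here P = 'the sequence (a_n) converges' and Q = '(a_n) is bounded'.

If not (the sequence (a_n) converges), then not ((a_n) is bounded).


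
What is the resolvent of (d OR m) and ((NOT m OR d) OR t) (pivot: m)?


The clauses contain complementary literals m and NOTm.
Resolution eliminates this pair and disjoins the remaining literals (merging duplicates).

(d OR t)


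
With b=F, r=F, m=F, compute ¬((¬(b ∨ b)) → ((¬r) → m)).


Substitute b=F, r=F, m=F:
b ∨ b = F ∨ F = F
¬(b ∨ b) = T
¬r = T
(¬r) → m = T → F = F
(¬(b ∨ b)) → ((¬r) → m) = T → F = F
¬((¬(b ∨ b)) → ((¬r) → m)) = T

T


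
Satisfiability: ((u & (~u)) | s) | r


Search for a satisfying assignment over {r, s, u}.
Try r=True, s=False, u=False: the formula evaluates to True.
A satisfying assignment exists.

Satisfiable.


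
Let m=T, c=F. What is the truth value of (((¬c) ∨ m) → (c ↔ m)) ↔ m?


Substitute m=T, c=F:
¬c = T
(¬c) ∨ m = T ∨ T = T
c ↔ m = F ↔ T = F
((¬c) ∨ m) → (c ↔ m) = T → F = F
(((¬c) ∨ m) → (c ↔ m)) ↔ m = F ↔ T = F

F


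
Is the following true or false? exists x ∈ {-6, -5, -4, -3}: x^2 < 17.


Evaluate the predicate on each element: -6:False, -5:False, -4:True, -3:True.
Witness x = -4 satisfies the predicate.

True


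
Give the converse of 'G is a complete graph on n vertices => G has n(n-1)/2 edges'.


The converse of (P → Q) is (Q → P). It is not in general equivalent to the original.
Here P = 'G is a complete graph on n vertices' and Q = 'G has n(n-1)/2 edges'.

If G has n(n-1)/2 edges, then G is a complete graph on n vertices.


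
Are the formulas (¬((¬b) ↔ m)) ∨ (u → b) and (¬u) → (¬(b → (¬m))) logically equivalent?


Compare truth tables:
b | m | u | φ | ψ
-----------------
F | F | F | T | F
T | F | F | T | F
F | T | F | T | F
T | T | F | T | T
F | F | T | T | T
T | F | T | T | T
F | T | T | F | T
T | T | T | T | T
They differ at row 1 (b=F, m=F, u=F): φ=T but ψ=F.

No, they are not logically equivalent.


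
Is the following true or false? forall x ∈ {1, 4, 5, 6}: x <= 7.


Evaluate the predicate on each element: 1:True, 4:True, 5:True, 6:True.
Every element satisfies the predicate.

True


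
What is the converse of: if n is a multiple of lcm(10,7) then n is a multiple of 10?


The converse of (P → Q) is (Q → P). It is not in general equivalent to the original.
Here P = 'n is a multiple of lcm(10,7)' and Q = 'n is a multiple of 10'.

If n is a multiple of 10, then n is a multiple of lcm(10,7).


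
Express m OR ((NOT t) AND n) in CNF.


Step 1: Distribute ∨ over ∧: m ∨ ((¬t) ∧ n) = (m ∨ (¬t)) ∧ (m ∨ n).

(m OR (NOT t)) AND (m OR n)


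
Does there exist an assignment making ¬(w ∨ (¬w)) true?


Check all 2 assignments over {w}:
w | φ
-----
F | F
T | F
No assignment makes the formula true.

Unsatisfiable.


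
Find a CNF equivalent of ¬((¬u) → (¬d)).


Step 1: Rewrite (¬u) → (¬d) as ¬(¬u) ∨ (¬d).
Step 2: Negate: ¬(¬(¬u) ∨ (¬d)) = (¬u) ∧ ¬(¬d) (De Morgan + double negation).
Step 3: Eliminate any double negations (¬¬X = X).

(¬u) ∧ d


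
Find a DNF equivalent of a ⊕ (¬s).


Step 1: a ⊕ (¬s) is true exactly when they disagree: (a ∧ ¬(¬s)) ∨ (¬a ∧ (¬s)).
Step 2: Eliminate any double negations (¬¬X = X).

(a ∧ s) ∨ ((¬a) ∧ (¬s))


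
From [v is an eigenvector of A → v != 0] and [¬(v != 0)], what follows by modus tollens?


Modus tollens: from (P → Q) and ¬Q, infer ¬P.
Q = 'v != 0' is denied; since P → Q, P must also fail.

Not (v is an eigenvector of A).


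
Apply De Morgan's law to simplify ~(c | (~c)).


De Morgan: the negation of a disjunction is the conjunction of the negations.
Distribute ~ across |, flipping it to &, and negate each literal.

(~c) & c


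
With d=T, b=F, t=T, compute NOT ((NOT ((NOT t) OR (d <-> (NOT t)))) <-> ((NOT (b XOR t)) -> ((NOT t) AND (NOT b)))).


Substitute d=T, b=F, t=T:
… (earlier sub-steps elided)
(NOT t) OR (d <-> (NOT t)) = F OR F = F
NOT ((NOT t) OR (d <-> (NOT t))) = T
b XOR t = F XOR T = T
NOT (b XOR t) = F
NOT t = F
NOT b = T
(NOT t) AND (NOT b) = F AND T = F
(NOT (b XOR t)) -> ((NOT t) AND (NOT b)) = F -> F = T
(NOT ((NOT t) OR (d <-> (NOT t)))) <-> ((NOT (b XOR t)) -> ((NOT t) AND (NOT b))) = T <-> T = T
NOT ((NOT ((NOT t) OR (d <-> (NOT t)))) <-> ((NOT (b XOR t)) -> ((NOT t) AND (NOT b)))) = F

F


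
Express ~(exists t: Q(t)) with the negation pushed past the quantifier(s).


¬(forall x: φ) = exists x: ¬φ, and ¬(exists x: φ) = forall x: ¬φ.
Apply to the existential statement.

forall t: ~(Q(t))


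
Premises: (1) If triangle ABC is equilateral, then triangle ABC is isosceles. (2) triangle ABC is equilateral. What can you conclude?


Modus ponens: from (P → Q) and P, infer Q.
P = 'triangle ABC is equilateral' is asserted, and P → Q holds, so Q follows.

triangle ABC is isosceles.


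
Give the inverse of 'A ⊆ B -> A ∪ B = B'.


The inverse of (P → Q) is (¬P → ¬Q). It is equivalent to the converse, not to the original.
Here P = 'A ⊆ B' and Q = 'A ∪ B = B'.

If not (A ⊆ B), then not (A ∪ B = B).


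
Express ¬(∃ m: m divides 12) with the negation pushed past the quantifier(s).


¬(∀ x: φ) = ∃ x: ¬φ, and ¬(∃ x: φ) = ∀ x: ¬φ.
Apply to the existential statement.

∀ m: ¬(m divides 12)


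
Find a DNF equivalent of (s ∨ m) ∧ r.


Step 1: Distribute ∧ over ∨: (s ∨ m) ∧ r = (s ∧ r) ∨ (m ∧ r).

(s ∧ r) ∨ (m ∧ r)


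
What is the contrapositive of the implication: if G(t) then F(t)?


The contrapositive of (P → Q) is (¬Q → ¬P); it is logically equivalent to the original.
Here P = 'G(t)' and Q = 'F(t)'.

If not (F(t)), then not (G(t)).


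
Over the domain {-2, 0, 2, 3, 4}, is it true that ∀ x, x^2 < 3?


Evaluate the predicate on each element: -2:F, 0:T, 2:F, 3:F, 4:F.
Counterexample x = -2 fails the predicate.

F


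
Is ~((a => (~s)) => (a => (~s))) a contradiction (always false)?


Truth table over {a, s}:
a | s | φ
---------
False | False | False
True | False | False
False | True | False
True | True | False
Every row is false.

Yes, it is a contradiction.


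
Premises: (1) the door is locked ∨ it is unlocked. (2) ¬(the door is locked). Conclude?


Disjunctive syllogism: from (P ∨ Q) and ¬P, infer Q.
One disjunct, 'the door is locked', is ruled out; the other must hold.

it is unlocked


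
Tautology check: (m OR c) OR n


Build the truth table over {c, m, n}:
c | m | n | φ
-------------
F | F | F | F
T | F | F | T
F | T | F | T
T | T | F | T
F | F | T | T
T | F | T | T
F | T | T | T
T | T | T | T
Counterexample at row 1: with c=F, m=F, n=F, the formula is F.

No, it is not a tautology.


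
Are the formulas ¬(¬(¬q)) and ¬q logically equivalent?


Compare truth tables:
q | φ | ψ
---------
F | T | T
T | F | F
The columns φ and ψ agree on every row.

Yes, they are logically equivalent.


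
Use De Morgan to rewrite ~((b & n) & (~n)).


De Morgan: the negation of a conjunction is the disjunction of the negations.
Distribute ~ across &, flipping it to |, and negate each literal.

((~b) | (~n)) | n


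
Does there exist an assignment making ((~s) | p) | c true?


Search for a satisfying assignment over {c, p, s}.
Try c=False, p=False, s=False: the formula evaluates to True.
A satisfying assignment exists.

Satisfiable.


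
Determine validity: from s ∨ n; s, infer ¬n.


This is affirming a disjunct (fallacy). There exist truth assignments where the premises are all true but the conclusion is false.

Invalid.


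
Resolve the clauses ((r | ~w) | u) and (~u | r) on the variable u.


The clauses contain complementary literals u and ~u.
Resolution eliminates this pair and disjoins the remaining literals (merging duplicates).

(r | ~w)


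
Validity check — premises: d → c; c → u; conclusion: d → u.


This matches the form of hypothetical syllogism: the conclusion follows in every model of the premises.

Valid.


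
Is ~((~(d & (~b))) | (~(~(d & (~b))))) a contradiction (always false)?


Truth table over {b, d}:
b | d | φ
---------
False | False | False
True | False | False
False | True | False
True | True | False
Every row is false.

Yes, it is a contradiction.


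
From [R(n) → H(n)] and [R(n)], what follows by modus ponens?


Modus ponens: from (P → Q) and P, infer Q.
P = 'R(n)' is asserted, and P → Q holds, so Q follows.

H(n).
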